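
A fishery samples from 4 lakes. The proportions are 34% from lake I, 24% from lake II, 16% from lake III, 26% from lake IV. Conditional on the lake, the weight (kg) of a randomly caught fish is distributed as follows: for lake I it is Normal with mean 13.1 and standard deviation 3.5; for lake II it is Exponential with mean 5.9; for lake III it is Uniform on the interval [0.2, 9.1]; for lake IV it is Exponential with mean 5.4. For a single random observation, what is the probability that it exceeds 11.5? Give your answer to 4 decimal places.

0.2950

Conditional on each lake, P(X > 11.5): I: 0.676216; II: 0.142395; III: 0; IV: 0.118881.
By total probability, P(X > 11.5) = 0.34·0.676216 + 0.24·0.142395 + 0.16·0 + 0.26·0.118881 = 0.294997.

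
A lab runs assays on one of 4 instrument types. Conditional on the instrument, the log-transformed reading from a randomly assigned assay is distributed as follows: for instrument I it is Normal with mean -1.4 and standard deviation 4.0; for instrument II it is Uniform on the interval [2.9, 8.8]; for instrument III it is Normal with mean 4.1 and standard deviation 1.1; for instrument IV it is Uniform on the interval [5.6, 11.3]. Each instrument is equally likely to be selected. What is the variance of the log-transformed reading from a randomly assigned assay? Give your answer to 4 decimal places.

Per component, I: μ=-1.4, E[X²]=17.96; II: μ=5.85, E[X²]=37.1233; III: μ=4.1, E[X²]=18.02; IV: μ=8.45, E[X²]=74.11.
E[X] = 0.25·-1.4 + 0.25·5.85 + 0.25·4.1 + 0.25·8.45 = 4.25.
E[X²] = 0.25·17.96 + 0.25·37.1233 + 0.25·18.02 + 0.25·74.11 = 36.8033.
Var(X) = E[X²] − (E[X])² = 36.8033 − 18.0625 = 18.7408.

18.7408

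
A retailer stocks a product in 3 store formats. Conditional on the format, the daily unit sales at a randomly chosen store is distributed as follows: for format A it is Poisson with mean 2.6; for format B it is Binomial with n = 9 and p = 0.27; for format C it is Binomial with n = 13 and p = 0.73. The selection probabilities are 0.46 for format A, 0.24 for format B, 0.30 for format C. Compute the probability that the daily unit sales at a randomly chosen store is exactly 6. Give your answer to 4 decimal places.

Conditional on each format, P(X = 6): A: 0.0318671; B: 0.0126599; C: 0.0271644.
By total probability, P(X = 6) = 0.46·0.0318671 + 0.24·0.0126599 + 0.3·0.0271644 = 0.0258466.

0.0258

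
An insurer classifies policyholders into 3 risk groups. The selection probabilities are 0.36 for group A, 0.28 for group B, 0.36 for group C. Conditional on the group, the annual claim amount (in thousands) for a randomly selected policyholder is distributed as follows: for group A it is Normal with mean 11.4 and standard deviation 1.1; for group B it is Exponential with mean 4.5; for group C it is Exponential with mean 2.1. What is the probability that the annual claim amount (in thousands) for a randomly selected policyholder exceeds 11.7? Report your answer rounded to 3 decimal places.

Conditional on each group, P(X > 11.7): A: 0.392531; B: 0.0742736; C: 0.00380504.
By total probability, P(X > 11.7) = 0.36·0.392531 + 0.28·0.0742736 + 0.36·0.00380504 = 0.163478.

0.163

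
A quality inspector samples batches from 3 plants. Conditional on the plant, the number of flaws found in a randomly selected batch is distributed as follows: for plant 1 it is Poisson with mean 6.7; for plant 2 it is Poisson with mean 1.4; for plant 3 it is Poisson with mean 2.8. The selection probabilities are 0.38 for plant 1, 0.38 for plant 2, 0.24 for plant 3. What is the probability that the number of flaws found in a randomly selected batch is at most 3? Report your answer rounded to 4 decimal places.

0.5632

Conditional on each plant, P(X ≤ 3): 1: 0.098808; 2: 0.946275; 3: 0.691937.
By total probability, P(X ≤ 3) = 0.38·0.098808 + 0.38·0.946275 + 0.24·0.691937 = 0.563196.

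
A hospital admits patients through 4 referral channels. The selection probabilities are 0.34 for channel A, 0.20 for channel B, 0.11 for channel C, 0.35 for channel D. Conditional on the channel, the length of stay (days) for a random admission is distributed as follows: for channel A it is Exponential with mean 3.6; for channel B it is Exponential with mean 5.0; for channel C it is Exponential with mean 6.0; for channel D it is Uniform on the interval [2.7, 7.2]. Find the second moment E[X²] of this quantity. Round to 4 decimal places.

35.8993

For each component E[X²] = Var + (mean)², giving A: 25.92; B: 50; C: 72; D: 26.19.
Overall E[X²] = 0.34·25.92 + 0.2·50 + 0.11·72 + 0.35·26.19 = 35.8993.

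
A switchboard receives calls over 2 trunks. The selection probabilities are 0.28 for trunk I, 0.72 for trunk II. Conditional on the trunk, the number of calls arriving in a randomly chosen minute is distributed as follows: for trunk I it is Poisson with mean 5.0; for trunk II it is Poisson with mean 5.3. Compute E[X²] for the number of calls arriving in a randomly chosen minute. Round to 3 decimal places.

32.441

For each component E[X²] = Var + (mean)², giving I: 30; II: 33.39.
Overall E[X²] = 0.28·30 + 0.72·33.39 = 32.4408.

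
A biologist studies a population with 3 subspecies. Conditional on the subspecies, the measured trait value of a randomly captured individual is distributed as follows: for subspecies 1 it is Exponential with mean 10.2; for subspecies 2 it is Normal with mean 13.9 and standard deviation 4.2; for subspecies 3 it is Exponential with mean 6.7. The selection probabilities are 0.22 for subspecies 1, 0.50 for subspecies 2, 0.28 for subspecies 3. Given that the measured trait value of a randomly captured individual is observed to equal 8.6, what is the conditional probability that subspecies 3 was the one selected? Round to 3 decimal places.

Likelihoods f(8.6 | ·): 1: 0.042192; 2: 0.0428425; 3: 0.0413497.
Posterior ∝ prior × likelihood. Numerator for 3: 0.28·0.0413497 = 0.0115779.
Normalizing constant: 0.22·0.042192 + 0.5·0.0428425 + 0.28·0.0413497 = 0.0422814.
P(3 | observation) = 0.0115779 / 0.0422814 = 0.27383.

0.274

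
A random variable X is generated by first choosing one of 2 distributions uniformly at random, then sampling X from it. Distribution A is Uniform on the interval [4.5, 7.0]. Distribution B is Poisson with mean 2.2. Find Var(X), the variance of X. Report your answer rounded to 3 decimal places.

Per component, A: μ=5.75, E[X²]=33.5833; B: μ=2.2, E[X²]=7.04.
E[X] = 0.5·5.75 + 0.5·2.2 = 3.975.
E[X²] = 0.5·33.5833 + 0.5·7.04 = 20.3117.
Var(X) = E[X²] − (E[X])² = 20.3117 − 15.8006 = 4.51104.

4.511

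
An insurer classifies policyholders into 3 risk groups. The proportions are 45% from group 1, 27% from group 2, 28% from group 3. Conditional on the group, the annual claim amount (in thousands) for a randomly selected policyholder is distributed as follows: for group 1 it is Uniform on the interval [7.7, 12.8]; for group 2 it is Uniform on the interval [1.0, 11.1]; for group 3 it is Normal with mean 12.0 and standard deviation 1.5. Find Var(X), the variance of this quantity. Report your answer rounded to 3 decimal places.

Per component, 1: μ=10.25, E[X²]=107.23; 2: μ=6.05, E[X²]=45.1033; 3: μ=12, E[X²]=146.25.
E[X] = 0.45·10.25 + 0.27·6.05 + 0.28·12 = 9.606.
E[X²] = 0.45·107.23 + 0.27·45.1033 + 0.28·146.25 = 101.381.
Var(X) = E[X²] − (E[X])² = 101.381 − 92.2752 = 9.10616.

9.106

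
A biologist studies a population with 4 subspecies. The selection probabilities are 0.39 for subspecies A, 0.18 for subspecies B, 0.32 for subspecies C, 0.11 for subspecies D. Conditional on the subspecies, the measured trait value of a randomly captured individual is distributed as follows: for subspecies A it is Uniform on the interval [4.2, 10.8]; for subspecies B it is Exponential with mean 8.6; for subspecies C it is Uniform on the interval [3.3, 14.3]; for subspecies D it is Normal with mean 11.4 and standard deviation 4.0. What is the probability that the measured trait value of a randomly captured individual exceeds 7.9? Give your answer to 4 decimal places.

0.5184

Conditional on each subspecies, P(X > 7.9): A: 0.439394; B: 0.399076; C: 0.581818; D: 0.809213.
By total probability, P(X > 7.9) = 0.39·0.439394 + 0.18·0.399076 + 0.32·0.581818 + 0.11·0.809213 = 0.518392.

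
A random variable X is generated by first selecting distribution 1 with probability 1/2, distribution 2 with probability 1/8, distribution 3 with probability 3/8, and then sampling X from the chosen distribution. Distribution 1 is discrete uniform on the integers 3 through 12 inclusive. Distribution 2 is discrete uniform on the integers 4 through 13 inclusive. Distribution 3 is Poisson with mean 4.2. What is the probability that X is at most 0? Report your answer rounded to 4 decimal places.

Conditional on each component, P(X ≤ 0): 1: 0; 2: 0; 3: 0.0149956.
By total probability, P(X ≤ 0) = 0.5·0 + 0.125·0 + 0.375·0.0149956 = 0.00562334.

0.0056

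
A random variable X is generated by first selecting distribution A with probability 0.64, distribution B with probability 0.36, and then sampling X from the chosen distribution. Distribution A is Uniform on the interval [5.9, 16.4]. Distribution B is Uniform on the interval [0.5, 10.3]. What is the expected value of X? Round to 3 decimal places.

Component means — A: 11.15; B: 5.4.
E[X] = 0.64·11.15 + 0.36·5.4 = 9.08.

9.080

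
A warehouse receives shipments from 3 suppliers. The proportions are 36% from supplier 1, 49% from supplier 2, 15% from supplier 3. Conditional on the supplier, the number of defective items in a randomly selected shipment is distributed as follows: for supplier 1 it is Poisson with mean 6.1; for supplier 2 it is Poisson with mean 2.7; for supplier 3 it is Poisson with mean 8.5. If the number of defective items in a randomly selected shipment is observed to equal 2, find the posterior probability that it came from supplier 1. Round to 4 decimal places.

Likelihoods P(X=2 | ·): 1: 0.0417286; 2: 0.244964; 3: 0.00735029.
Posterior ∝ prior × likelihood. Numerator for 1: 0.36·0.0417286 = 0.0150223.
Normalizing constant: 0.36·0.0417286 + 0.49·0.244964 + 0.15·0.00735029 = 0.136157.
P(1 | observation) = 0.0150223 / 0.136157 = 0.11033.

0.1103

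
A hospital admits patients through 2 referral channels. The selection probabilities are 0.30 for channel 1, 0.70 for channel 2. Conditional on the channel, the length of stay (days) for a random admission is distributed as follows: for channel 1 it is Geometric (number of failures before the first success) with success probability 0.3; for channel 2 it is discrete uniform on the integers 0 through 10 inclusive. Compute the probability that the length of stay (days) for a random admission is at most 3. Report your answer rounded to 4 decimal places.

0.4825

Conditional on each channel, P(X ≤ 3): 1: 0.7599; 2: 0.363636.
By total probability, P(X ≤ 3) = 0.3·0.7599 + 0.7·0.363636 = 0.482515.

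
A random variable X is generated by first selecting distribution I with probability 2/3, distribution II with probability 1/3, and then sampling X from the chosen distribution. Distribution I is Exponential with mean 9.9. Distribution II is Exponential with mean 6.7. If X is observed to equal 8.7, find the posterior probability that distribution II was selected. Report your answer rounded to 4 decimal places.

0.3269

Likelihoods f(8.7 | ·): I: 0.0419481; II: 0.0407371.
Posterior ∝ prior × likelihood. Numerator for II: 0.333333·0.0407371 = 0.013579.
Normalizing constant: 0.666667·0.0419481 + 0.333333·0.0407371 = 0.0415444.
P(II | observation) = 0.013579 / 0.0415444 = 0.326856.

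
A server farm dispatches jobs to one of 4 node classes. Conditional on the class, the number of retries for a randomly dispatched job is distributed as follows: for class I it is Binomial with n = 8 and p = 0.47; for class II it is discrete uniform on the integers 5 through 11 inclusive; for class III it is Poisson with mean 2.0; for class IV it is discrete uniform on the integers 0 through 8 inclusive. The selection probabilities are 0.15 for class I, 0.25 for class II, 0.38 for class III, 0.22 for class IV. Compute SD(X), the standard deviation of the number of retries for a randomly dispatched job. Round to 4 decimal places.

Per component, I: μ=3.76, E[X²]=16.1304; II: μ=8, E[X²]=68; III: μ=2, E[X²]=6; IV: μ=4, E[X²]=22.6667.
E[X] = 0.15·3.76 + 0.25·8 + 0.38·2 + 0.22·4 = 4.204.
E[X²] = 0.15·16.1304 + 0.25·68 + 0.38·6 + 0.22·22.6667 = 26.6862.
Var(X) = E[X²] − (E[X])² = 26.6862 − 17.6736 = 9.01261.
SD(X) = √9.01261 = 3.0021.

3.0021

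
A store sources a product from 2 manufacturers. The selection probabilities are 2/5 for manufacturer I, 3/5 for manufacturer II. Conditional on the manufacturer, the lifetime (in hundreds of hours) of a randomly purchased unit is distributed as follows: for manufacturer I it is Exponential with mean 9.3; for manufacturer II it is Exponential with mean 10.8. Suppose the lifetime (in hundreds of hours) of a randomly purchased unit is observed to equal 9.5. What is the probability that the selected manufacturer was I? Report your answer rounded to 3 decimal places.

Likelihoods f(9.5 | ·): I: 0.0387153; II: 0.0384201.
Posterior ∝ prior × likelihood. Numerator for I: 0.4·0.0387153 = 0.0154861.
Normalizing constant: 0.4·0.0387153 + 0.6·0.0384201 = 0.0385382.
P(I | observation) = 0.0154861 / 0.0385382 = 0.401839.

0.402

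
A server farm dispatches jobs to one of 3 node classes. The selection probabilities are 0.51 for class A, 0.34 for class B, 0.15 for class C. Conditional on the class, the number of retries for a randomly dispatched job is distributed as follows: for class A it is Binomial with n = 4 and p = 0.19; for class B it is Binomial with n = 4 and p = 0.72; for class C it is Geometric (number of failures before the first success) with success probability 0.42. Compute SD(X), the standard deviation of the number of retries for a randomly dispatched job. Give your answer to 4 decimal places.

1.4159

Per component, A: μ=0.76, E[X²]=1.1932; B: μ=2.88, E[X²]=9.1008; C: μ=1.38095, E[X²]=5.19501.
E[X] = 0.51·0.76 + 0.34·2.88 + 0.15·1.38095 = 1.57394.
E[X²] = 0.51·1.1932 + 0.34·9.1008 + 0.15·5.19501 = 4.48206.
Var(X) = E[X²] − (E[X])² = 4.48206 − 2.4773 = 2.00476.
SD(X) = √2.00476 = 1.4159.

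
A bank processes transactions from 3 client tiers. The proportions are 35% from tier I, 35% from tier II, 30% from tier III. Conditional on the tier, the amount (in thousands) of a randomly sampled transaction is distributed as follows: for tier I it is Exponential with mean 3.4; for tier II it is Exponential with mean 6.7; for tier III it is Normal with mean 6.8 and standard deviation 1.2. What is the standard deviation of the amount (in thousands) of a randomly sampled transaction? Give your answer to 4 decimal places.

Per component, I: μ=3.4, E[X²]=23.12; II: μ=6.7, E[X²]=89.78; III: μ=6.8, E[X²]=47.68.
E[X] = 0.35·3.4 + 0.35·6.7 + 0.3·6.8 = 5.575.
E[X²] = 0.35·23.12 + 0.35·89.78 + 0.3·47.68 = 53.819.
Var(X) = E[X²] − (E[X])² = 53.819 − 31.0806 = 22.7384.
SD(X) = √22.7384 = 4.76848.

4.7685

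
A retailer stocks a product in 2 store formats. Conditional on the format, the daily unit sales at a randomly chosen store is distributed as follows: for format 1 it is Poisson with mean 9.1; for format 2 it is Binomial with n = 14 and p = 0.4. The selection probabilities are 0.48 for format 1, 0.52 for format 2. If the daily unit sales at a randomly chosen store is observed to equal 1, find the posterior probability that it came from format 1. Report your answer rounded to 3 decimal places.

Likelihoods P(X=1 | ·): 1: 0.00101616; 2: 0.00731399.
Posterior ∝ prior × likelihood. Numerator for 1: 0.48·0.00101616 = 0.000487756.
Normalizing constant: 0.48·0.00101616 + 0.52·0.00731399 = 0.00429103.
P(1 | observation) = 0.000487756 / 0.00429103 = 0.113669.

0.114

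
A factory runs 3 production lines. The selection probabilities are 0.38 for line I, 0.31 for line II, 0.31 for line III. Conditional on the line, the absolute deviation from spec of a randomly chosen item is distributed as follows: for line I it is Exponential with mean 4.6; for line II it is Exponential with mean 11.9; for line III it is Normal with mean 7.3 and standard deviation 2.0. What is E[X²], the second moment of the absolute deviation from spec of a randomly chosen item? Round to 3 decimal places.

121.640

For each component E[X²] = Var + (mean)², giving I: 42.32; II: 283.22; III: 57.29.
Overall E[X²] = 0.38·42.32 + 0.31·283.22 + 0.31·57.29 = 121.64.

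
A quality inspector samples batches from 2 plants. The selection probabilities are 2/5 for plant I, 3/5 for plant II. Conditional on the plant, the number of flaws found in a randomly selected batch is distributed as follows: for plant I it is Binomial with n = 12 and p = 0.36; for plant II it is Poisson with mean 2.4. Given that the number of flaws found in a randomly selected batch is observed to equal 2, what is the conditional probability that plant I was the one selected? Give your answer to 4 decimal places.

0.2010

Likelihoods P(X=2 | ·): I: 0.0986163; II: 0.261268.
Posterior ∝ prior × likelihood. Numerator for I: 0.4·0.0986163 = 0.0394465.
Normalizing constant: 0.4·0.0986163 + 0.6·0.261268 = 0.196207.
P(I | observation) = 0.0394465 / 0.196207 = 0.201045.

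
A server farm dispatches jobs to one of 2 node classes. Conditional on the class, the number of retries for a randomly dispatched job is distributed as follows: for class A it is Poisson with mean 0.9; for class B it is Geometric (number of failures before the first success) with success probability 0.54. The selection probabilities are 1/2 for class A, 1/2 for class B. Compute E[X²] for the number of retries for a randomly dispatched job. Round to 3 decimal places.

For each component E[X²] = Var + (mean)², giving A: 1.71; B: 2.30316.
Overall E[X²] = 0.5·1.71 + 0.5·2.30316 = 2.00658.

2.007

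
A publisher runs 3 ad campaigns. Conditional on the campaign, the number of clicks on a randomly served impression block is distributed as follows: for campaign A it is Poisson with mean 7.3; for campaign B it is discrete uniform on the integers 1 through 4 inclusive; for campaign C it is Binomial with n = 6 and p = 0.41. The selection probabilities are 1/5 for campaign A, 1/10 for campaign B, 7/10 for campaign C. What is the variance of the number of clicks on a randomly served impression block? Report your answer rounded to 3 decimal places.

Per component, A: μ=7.3, E[X²]=60.59; B: μ=2.5, E[X²]=7.5; C: μ=2.46, E[X²]=7.503.
E[X] = 0.2·7.3 + 0.1·2.5 + 0.7·2.46 = 3.432.
E[X²] = 0.2·60.59 + 0.1·7.5 + 0.7·7.503 = 18.1201.
Var(X) = E[X²] − (E[X])² = 18.1201 − 11.7786 = 6.34148.

6.341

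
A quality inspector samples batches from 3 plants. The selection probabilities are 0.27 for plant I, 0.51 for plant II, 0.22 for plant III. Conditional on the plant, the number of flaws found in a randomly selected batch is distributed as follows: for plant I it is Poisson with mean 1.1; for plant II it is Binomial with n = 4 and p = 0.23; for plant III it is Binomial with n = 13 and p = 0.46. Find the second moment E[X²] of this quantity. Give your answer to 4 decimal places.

9.9944

For each component E[X²] = Var + (mean)², giving I: 2.31; II: 1.5548; III: 38.9896.
Overall E[X²] = 0.27·2.31 + 0.51·1.5548 + 0.22·38.9896 = 9.99436.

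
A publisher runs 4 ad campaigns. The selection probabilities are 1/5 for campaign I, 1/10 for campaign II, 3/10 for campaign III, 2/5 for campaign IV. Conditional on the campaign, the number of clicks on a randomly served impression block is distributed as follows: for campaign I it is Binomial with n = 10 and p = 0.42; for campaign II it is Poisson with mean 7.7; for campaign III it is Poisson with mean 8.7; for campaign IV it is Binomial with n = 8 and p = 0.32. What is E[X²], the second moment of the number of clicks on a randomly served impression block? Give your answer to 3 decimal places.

39.349

For each component E[X²] = Var + (mean)², giving I: 20.076; II: 66.99; III: 84.39; IV: 8.2944.
Overall E[X²] = 0.2·20.076 + 0.1·66.99 + 0.3·84.39 + 0.4·8.2944 = 39.349.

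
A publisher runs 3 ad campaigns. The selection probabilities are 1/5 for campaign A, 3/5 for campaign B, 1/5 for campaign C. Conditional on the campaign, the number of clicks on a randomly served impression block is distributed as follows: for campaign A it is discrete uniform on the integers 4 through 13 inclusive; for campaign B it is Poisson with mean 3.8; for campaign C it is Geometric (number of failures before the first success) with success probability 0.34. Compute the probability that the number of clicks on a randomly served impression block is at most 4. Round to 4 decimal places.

0.5957

Conditional on each campaign, P(X ≤ 4): A: 0.1; B: 0.667844; C: 0.874767.
By total probability, P(X ≤ 4) = 0.2·0.1 + 0.6·0.667844 + 0.2·0.874767 = 0.59566.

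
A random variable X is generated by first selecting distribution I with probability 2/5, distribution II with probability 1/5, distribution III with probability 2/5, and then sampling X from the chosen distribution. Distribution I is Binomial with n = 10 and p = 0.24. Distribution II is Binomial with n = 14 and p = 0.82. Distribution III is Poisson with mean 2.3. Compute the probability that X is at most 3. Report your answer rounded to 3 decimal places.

0.639

Conditional on each component, P(X ≤ 3): I: 0.798751; II: 1.36307e-06; III: 0.799347.
By total probability, P(X ≤ 3) = 0.4·0.798751 + 0.2·1.36307e-06 + 0.4·0.799347 = 0.63924.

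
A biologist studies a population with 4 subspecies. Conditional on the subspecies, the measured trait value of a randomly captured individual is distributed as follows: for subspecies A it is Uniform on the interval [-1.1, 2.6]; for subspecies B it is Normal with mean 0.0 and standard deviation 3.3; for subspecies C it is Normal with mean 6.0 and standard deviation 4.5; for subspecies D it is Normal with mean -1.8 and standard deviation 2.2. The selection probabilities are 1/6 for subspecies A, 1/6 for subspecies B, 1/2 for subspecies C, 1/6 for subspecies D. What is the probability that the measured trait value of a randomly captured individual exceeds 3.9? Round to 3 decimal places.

0.360

Conditional on each subspecies, P(X > 3.9): A: 0; B: 0.118639; C: 0.679631; D: 0.00478614.
By total probability, P(X > 3.9) = 0.166667·0 + 0.166667·0.118639 + 0.5·0.679631 + 0.166667·0.00478614 = 0.360386.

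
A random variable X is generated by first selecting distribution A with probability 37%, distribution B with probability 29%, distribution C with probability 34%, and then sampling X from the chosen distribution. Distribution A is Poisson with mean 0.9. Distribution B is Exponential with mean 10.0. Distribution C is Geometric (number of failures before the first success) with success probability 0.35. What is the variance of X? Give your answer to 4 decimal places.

Per component, A: μ=0.9, E[X²]=1.71; B: μ=10, E[X²]=200; C: μ=1.85714, E[X²]=8.7551.
E[X] = 0.37·0.9 + 0.29·10 + 0.34·1.85714 = 3.86443.
E[X²] = 0.37·1.71 + 0.29·200 + 0.34·8.7551 = 61.6094.
Var(X) = E[X²] − (E[X])² = 61.6094 − 14.9338 = 46.6756.

46.6756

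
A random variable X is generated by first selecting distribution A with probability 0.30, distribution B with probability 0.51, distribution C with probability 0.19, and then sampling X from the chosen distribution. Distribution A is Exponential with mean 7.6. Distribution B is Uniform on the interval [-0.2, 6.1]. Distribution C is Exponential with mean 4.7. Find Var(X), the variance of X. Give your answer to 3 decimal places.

27.296

Per component, A: μ=7.6, E[X²]=115.52; B: μ=2.95, E[X²]=12.01; C: μ=4.7, E[X²]=44.18.
E[X] = 0.3·7.6 + 0.51·2.95 + 0.19·4.7 = 4.6775.
E[X²] = 0.3·115.52 + 0.51·12.01 + 0.19·44.18 = 49.1753.
Var(X) = E[X²] − (E[X])² = 49.1753 − 21.879 = 27.2963.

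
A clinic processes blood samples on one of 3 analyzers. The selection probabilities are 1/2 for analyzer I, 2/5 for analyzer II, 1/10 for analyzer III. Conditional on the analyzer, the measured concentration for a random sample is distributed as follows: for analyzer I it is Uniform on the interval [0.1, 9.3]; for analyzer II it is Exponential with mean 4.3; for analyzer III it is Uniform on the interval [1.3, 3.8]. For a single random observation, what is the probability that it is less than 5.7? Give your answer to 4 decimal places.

0.6981

Conditional on each analyzer, P(X < 5.7): I: 0.608696; II: 0.734352; III: 1.
By total probability, P(X < 5.7) = 0.5·0.608696 + 0.4·0.734352 + 0.1·1 = 0.698088.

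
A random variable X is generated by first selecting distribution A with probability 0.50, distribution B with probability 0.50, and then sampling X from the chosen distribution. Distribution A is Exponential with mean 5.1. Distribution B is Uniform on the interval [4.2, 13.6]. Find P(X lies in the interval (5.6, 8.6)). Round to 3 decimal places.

Conditional on each component, P(5.6 < X < 8.6): A: 0.148316; B: 0.319149.
By total probability, P(5.6 < X < 8.6) = 0.5·0.148316 + 0.5·0.319149 = 0.233733.

0.234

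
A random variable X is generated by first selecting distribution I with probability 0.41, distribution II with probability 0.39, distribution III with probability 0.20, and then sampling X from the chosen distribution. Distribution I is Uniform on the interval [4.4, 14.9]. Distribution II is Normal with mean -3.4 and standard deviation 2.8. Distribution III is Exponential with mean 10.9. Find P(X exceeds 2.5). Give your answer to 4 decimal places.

Conditional on each component, P(X > 2.5): I: 1; II: 0.0175526; III: 0.795044.
By total probability, P(X > 2.5) = 0.41·1 + 0.39·0.0175526 + 0.2·0.795044 = 0.575854.

0.5759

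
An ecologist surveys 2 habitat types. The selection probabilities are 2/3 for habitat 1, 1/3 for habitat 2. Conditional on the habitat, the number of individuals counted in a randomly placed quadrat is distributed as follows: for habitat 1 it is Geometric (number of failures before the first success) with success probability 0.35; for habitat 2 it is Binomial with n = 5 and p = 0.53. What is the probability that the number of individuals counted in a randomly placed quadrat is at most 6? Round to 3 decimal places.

Conditional on each habitat, P(X ≤ 6): 1: 0.950978; 2: 1.
By total probability, P(X ≤ 6) = 0.666667·0.950978 + 0.333333·1 = 0.967318.

0.967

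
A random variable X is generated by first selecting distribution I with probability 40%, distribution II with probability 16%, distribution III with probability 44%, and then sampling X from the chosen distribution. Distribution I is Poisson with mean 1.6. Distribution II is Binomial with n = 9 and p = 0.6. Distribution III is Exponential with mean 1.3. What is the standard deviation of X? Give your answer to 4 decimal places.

1.9628

Per component, I: μ=1.6, E[X²]=4.16; II: μ=5.4, E[X²]=31.32; III: μ=1.3, E[X²]=3.38.
E[X] = 0.4·1.6 + 0.16·5.4 + 0.44·1.3 = 2.076.
E[X²] = 0.4·4.16 + 0.16·31.32 + 0.44·3.38 = 8.1624.
Var(X) = E[X²] − (E[X])² = 8.1624 − 4.30978 = 3.85262.
SD(X) = √3.85262 = 1.96281.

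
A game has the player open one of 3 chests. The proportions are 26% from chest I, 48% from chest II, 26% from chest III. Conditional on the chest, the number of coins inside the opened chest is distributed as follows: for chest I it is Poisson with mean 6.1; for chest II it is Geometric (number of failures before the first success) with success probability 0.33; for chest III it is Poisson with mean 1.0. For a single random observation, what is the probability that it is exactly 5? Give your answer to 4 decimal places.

0.0632

Conditional on each chest, P(X = 5): I: 0.15786; II: 0.0445541; III: 0.00306566.
By total probability, P(X = 5) = 0.26·0.15786 + 0.48·0.0445541 + 0.26·0.00306566 = 0.0632266.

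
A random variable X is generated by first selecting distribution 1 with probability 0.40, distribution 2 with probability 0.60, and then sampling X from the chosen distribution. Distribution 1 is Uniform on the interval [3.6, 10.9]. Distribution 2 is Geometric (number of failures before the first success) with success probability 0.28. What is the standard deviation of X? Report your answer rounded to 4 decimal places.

3.5412

Per component, 1: μ=7.25, E[X²]=57.0033; 2: μ=2.57143, E[X²]=15.7959.
E[X] = 0.4·7.25 + 0.6·2.57143 = 4.44286.
E[X²] = 0.4·57.0033 + 0.6·15.7959 = 32.2789.
Var(X) = E[X²] − (E[X])² = 32.2789 − 19.739 = 12.5399.
SD(X) = √12.5399 = 3.54117.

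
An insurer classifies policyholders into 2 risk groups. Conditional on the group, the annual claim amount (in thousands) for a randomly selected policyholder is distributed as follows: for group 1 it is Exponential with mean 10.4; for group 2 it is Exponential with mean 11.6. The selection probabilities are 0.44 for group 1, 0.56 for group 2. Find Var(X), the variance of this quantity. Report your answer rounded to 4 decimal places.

123.2988

Per component, 1: μ=10.4, E[X²]=216.32; 2: μ=11.6, E[X²]=269.12.
E[X] = 0.44·10.4 + 0.56·11.6 = 11.072.
E[X²] = 0.44·216.32 + 0.56·269.12 = 245.888.
Var(X) = E[X²] − (E[X])² = 245.888 − 122.589 = 123.299.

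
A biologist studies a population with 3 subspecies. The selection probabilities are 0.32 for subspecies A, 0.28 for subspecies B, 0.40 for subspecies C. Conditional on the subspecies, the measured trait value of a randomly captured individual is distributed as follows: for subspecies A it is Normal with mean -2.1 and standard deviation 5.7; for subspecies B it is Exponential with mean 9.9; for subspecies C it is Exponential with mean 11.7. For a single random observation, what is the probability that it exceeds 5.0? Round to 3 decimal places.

Conditional on each subspecies, P(X > 5.0): A: 0.106453; B: 0.603475; C: 0.652235.
By total probability, P(X > 5.0) = 0.32·0.106453 + 0.28·0.603475 + 0.4·0.652235 = 0.463932.

0.464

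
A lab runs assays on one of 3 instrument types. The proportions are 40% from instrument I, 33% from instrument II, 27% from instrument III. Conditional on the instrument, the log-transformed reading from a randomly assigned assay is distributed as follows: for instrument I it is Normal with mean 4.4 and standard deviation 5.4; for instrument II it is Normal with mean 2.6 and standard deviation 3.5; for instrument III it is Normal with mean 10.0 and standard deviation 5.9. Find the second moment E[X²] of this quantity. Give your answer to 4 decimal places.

For each component E[X²] = Var + (mean)², giving I: 48.52; II: 19.01; III: 134.81.
Overall E[X²] = 0.4·48.52 + 0.33·19.01 + 0.27·134.81 = 62.08.

62.0800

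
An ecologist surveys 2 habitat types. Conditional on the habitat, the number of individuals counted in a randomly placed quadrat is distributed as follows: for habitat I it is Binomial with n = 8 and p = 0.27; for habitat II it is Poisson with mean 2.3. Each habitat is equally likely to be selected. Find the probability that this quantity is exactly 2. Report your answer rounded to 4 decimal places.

Conditional on each habitat, P(X = 2): I: 0.308903; II: 0.265185.
By total probability, P(X = 2) = 0.5·0.308903 + 0.5·0.265185 = 0.287044.

0.2870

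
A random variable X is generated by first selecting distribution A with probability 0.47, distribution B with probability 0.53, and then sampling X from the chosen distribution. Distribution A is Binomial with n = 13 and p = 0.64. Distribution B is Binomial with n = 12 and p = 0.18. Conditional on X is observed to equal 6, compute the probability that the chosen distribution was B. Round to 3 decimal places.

0.104

Likelihoods P(X=6 | ·): A: 0.0924091; B: 0.00955411.
Posterior ∝ prior × likelihood. Numerator for B: 0.53·0.00955411 = 0.00506368.
Normalizing constant: 0.47·0.0924091 + 0.53·0.00955411 = 0.0484959.
P(B | observation) = 0.00506368 / 0.0484959 = 0.104414.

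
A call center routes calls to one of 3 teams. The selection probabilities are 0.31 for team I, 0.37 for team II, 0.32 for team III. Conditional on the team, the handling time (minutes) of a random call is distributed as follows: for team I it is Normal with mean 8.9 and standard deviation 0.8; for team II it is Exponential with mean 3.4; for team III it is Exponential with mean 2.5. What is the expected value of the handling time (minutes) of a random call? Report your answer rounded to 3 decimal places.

4.817

Component means — I: 8.9; II: 3.4; III: 2.5.
E[X] = 0.31·8.9 + 0.37·3.4 + 0.32·2.5 = 4.817.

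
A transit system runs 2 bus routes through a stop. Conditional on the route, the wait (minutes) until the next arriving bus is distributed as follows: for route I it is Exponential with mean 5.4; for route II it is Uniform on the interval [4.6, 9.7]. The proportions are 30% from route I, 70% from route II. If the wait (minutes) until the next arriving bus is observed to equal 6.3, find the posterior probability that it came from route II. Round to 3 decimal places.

0.888

Likelihoods f(6.3 | ·): I: 0.0576673; II: 0.196078.
Posterior ∝ prior × likelihood. Numerator for II: 0.7·0.196078 = 0.137255.
Normalizing constant: 0.3·0.0576673 + 0.7·0.196078 = 0.154555.
P(II | observation) = 0.137255 / 0.154555 = 0.888065.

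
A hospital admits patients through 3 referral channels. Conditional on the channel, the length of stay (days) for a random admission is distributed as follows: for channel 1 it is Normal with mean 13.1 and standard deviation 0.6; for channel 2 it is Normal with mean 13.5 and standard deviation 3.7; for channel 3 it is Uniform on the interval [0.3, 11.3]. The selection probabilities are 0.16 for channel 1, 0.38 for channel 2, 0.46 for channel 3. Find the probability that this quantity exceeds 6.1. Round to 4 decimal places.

Conditional on each channel, P(X > 6.1): 1: 1; 2: 0.97725; 3: 0.472727.
By total probability, P(X > 6.1) = 0.16·1 + 0.38·0.97725 + 0.46·0.472727 = 0.748809.

0.7488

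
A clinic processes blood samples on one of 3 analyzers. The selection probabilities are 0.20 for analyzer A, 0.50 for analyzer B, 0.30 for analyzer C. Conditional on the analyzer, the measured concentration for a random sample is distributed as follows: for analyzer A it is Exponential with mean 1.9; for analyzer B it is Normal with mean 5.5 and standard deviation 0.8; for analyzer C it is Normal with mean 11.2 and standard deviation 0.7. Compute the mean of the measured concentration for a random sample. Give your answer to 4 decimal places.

6.4900

Component means — A: 1.9; B: 5.5; C: 11.2.
E[X] = 0.2·1.9 + 0.5·5.5 + 0.3·11.2 = 6.49.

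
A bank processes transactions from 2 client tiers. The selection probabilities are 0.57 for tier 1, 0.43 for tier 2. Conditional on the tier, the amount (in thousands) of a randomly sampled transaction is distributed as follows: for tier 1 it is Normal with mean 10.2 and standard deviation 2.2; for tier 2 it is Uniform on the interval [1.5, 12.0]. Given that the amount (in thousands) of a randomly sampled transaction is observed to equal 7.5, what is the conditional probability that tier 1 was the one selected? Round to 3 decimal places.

Likelihoods f(7.5 | ·): 1: 0.0853927; 2: 0.0952381.
Posterior ∝ prior × likelihood. Numerator for 1: 0.57·0.0853927 = 0.0486738.
Normalizing constant: 0.57·0.0853927 + 0.43·0.0952381 = 0.0896262.
P(1 | observation) = 0.0486738 / 0.0896262 = 0.543076.

0.543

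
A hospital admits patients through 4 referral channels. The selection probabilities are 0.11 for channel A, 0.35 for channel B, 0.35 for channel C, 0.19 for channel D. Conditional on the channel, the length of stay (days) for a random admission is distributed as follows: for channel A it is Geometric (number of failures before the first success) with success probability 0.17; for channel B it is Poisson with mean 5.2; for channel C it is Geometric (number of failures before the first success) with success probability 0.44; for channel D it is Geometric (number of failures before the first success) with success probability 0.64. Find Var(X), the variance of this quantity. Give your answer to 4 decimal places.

Per component, A: μ=4.88235, E[X²]=52.5571; B: μ=5.2, E[X²]=32.24; C: μ=1.27273, E[X²]=4.5124; D: μ=0.5625, E[X²]=1.19531.
E[X] = 0.11·4.88235 + 0.35·5.2 + 0.35·1.27273 + 0.19·0.5625 = 2.90939.
E[X²] = 0.11·52.5571 + 0.35·32.24 + 0.35·4.5124 + 0.19·1.19531 = 18.8717.
Var(X) = E[X²] − (E[X])² = 18.8717 − 8.46454 = 10.4072.

10.4072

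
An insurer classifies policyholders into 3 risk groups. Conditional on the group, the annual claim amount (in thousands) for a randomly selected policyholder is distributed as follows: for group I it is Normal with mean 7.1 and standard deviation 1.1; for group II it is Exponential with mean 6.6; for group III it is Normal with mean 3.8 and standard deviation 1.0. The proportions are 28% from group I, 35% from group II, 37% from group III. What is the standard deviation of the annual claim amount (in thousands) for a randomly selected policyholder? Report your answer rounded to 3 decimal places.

Per component, I: μ=7.1, E[X²]=51.62; II: μ=6.6, E[X²]=87.12; III: μ=3.8, E[X²]=15.44.
E[X] = 0.28·7.1 + 0.35·6.6 + 0.37·3.8 = 5.704.
E[X²] = 0.28·51.62 + 0.35·87.12 + 0.37·15.44 = 50.6584.
Var(X) = E[X²] − (E[X])² = 50.6584 − 32.5356 = 18.1228.
SD(X) = √18.1228 = 4.25709.

4.257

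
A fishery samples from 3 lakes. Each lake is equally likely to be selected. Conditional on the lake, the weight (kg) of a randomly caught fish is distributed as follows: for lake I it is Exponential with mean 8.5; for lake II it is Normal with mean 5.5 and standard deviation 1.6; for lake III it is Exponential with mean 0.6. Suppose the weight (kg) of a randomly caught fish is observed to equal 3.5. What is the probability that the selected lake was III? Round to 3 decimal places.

0.025

Likelihoods f(3.5 | ·): I: 0.0779388; II: 0.114156; III: 0.0048805.
Posterior ∝ prior × likelihood. Numerator for III: 0.333333·0.0048805 = 0.00162683.
Normalizing constant: 0.333333·0.0779388 + 0.333333·0.114156 + 0.333333·0.0048805 = 0.0656583.
P(III | observation) = 0.00162683 / 0.0656583 = 0.0247773.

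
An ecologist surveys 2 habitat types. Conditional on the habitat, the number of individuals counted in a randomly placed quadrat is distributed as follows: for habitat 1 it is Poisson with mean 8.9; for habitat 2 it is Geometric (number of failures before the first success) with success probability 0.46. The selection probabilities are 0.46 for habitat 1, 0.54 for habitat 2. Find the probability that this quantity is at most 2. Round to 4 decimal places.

Conditional on each habitat, P(X ≤ 2): 1: 0.00675193; 2: 0.842536.
By total probability, P(X ≤ 2) = 0.46·0.00675193 + 0.54·0.842536 = 0.458075.

0.4581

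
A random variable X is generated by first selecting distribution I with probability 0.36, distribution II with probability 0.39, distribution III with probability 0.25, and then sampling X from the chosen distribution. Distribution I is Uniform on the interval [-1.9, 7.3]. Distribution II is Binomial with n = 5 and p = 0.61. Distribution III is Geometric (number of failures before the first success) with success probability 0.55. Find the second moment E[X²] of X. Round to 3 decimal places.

9.795

For each component E[X²] = Var + (mean)², giving I: 14.3433; II: 10.492; III: 2.15702.
Overall E[X²] = 0.36·14.3433 + 0.39·10.492 + 0.25·2.15702 = 9.79474.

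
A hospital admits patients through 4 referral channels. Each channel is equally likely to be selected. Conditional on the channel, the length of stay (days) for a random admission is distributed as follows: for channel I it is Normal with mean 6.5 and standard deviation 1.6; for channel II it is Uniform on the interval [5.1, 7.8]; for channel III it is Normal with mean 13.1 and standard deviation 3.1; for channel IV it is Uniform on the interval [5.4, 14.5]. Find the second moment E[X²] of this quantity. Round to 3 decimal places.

93.536

For each component E[X²] = Var + (mean)², giving I: 44.81; II: 42.21; III: 181.22; IV: 105.903.
Overall E[X²] = 0.25·44.81 + 0.25·42.21 + 0.25·181.22 + 0.25·105.903 = 93.5358.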